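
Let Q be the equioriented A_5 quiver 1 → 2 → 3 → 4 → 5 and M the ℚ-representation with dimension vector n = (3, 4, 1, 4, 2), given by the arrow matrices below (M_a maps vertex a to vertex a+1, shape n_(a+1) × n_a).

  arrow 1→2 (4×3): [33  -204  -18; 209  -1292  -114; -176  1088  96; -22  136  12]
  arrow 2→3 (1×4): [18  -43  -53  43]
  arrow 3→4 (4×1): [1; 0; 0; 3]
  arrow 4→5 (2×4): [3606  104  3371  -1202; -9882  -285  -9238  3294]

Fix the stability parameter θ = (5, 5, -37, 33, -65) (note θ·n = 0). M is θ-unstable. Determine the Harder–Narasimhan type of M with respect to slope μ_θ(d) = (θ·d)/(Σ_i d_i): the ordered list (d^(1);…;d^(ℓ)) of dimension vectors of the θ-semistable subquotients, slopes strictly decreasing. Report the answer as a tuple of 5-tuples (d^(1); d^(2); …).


Interval decomposition of M: I[1,1]^2, I[1,4], I[2,2]^3, I[4,4], I[4,5]^2.
HN type (ℓ=4): μ^(1)=33; μ^(2)=5; μ^(3)=-9; μ^(4)=-16

((0, 0, 0, 2, 0); (2, 3, 0, 0, 0); (1, 1, 1, 0, 0); (0, 0, 0, 2, 2))


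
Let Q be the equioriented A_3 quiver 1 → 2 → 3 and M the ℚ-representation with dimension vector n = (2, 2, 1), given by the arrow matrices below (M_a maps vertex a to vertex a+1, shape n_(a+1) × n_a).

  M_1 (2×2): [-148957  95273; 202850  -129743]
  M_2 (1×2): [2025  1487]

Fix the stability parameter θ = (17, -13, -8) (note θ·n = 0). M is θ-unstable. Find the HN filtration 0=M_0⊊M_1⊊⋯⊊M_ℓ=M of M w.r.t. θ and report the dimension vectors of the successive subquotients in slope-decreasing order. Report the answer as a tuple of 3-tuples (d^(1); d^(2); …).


Interval decomposition of M: I[1,2], I[1,3].
HN type (ℓ=2): μ^(1)=2; μ^(2)=-4/3

((1, 1, 0); (1, 1, 1))


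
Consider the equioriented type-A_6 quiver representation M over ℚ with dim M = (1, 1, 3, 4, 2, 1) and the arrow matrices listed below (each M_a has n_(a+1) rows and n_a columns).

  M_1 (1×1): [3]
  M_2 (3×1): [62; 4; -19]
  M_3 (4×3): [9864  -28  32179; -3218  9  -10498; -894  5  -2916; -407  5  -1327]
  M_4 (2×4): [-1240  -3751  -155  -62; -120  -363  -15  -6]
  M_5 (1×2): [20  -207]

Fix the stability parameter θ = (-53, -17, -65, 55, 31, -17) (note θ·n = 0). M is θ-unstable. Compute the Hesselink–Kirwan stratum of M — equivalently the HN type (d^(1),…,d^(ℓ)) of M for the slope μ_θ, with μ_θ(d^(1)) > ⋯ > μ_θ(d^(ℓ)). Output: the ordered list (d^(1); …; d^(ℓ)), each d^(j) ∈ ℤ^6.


Via rank(M_{q-1}∘⋯∘M_p): M ≅ I[1,4], I[3,4], I[3,6], I[4,4], I[5,5].
μ_θ-semistable layers: μ^(1)=55; μ^(2)=31; μ^(3)=23; μ^(4)=-41; μ^(5)=-53; μ^(6)=-65

((0, 0, 0, 3, 0, 0); (0, 0, 0, 0, 1, 0); (0, 0, 0, 1, 1, 1); (0, 1, 1, 0, 0, 0); (1, 0, 0, 0, 0, 0); (0, 0, 2, 0, 0, 0))


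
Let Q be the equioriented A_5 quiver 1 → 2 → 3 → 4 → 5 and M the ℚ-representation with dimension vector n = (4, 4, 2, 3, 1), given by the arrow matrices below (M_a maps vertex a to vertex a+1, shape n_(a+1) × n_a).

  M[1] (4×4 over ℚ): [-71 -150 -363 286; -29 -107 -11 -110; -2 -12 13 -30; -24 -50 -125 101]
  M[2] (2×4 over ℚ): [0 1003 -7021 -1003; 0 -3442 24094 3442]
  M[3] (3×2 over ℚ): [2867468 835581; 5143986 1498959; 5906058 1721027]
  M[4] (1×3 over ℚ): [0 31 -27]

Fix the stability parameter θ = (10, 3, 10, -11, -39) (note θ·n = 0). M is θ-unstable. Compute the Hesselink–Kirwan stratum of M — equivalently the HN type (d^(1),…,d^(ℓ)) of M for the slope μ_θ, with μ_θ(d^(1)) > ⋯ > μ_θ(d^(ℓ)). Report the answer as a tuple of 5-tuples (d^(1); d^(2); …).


Barcode: M ≅ I[1,2]^3, I[1,4], I[3,4], I[4,5]. HN layers by μ_θ (4 steps, strictly decreasing):
  μ^(1)=13/2; μ^(2)=3; μ^(3)=-1/2; μ^(4)=-25

((3, 3, 0, 0, 0); (1, 1, 1, 1, 0); (0, 0, 1, 1, 0); (0, 0, 0, 1, 1))


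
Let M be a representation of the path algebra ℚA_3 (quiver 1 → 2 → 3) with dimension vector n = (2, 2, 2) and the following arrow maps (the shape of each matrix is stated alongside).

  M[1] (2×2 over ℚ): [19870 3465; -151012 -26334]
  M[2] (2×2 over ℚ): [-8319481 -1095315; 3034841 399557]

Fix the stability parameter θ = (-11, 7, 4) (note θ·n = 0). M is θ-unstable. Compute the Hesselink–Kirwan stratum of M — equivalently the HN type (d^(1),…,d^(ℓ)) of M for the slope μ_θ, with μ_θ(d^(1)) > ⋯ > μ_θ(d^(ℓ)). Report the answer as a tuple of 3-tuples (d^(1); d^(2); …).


Interval decomposition of M: I[1,1], I[1,3], I[2,3].
HN type (ℓ=2): μ^(1)=11/2; μ^(2)=-11

((0, 2, 2); (2, 0, 0))


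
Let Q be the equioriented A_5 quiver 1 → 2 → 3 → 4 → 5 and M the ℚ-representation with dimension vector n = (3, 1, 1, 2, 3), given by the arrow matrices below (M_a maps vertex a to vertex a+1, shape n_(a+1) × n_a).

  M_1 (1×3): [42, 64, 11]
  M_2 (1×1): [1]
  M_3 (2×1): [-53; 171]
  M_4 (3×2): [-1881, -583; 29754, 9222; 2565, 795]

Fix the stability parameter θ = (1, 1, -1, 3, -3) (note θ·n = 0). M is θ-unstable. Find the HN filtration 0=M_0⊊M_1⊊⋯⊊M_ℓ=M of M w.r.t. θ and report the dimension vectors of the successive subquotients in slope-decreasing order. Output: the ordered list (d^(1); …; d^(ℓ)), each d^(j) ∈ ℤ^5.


Barcode: M ≅ I[1,1]^2, I[1,4], I[4,5], I[5,5]^2. HN layers by μ_θ (5 steps, strictly decreasing):
  μ^(1)=3; μ^(2)=1; μ^(3)=1/3; μ^(4)=0; μ^(5)=-3

((0, 0, 0, 1, 0); (2, 0, 0, 0, 0); (1, 1, 1, 0, 0); (0, 0, 0, 1, 1); (0, 0, 0, 0, 2))


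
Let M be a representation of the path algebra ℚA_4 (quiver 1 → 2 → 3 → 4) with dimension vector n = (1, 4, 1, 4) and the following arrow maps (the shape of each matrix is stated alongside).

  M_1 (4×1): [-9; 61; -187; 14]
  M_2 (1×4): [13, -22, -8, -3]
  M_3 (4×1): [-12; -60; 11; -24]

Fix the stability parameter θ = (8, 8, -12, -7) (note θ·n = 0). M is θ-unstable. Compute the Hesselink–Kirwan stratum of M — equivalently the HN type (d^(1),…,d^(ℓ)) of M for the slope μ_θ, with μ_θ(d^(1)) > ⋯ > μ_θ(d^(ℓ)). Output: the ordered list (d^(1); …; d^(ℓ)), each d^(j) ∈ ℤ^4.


Via rank(M_{q-1}∘⋯∘M_p): M ≅ I[1,4], I[2,2]^3, I[4,4]^3.
μ_θ-semistable layers: μ^(1)=8; μ^(2)=-3/4; μ^(3)=-7

((0, 3, 0, 0); (1, 1, 1, 1); (0, 0, 0, 3))


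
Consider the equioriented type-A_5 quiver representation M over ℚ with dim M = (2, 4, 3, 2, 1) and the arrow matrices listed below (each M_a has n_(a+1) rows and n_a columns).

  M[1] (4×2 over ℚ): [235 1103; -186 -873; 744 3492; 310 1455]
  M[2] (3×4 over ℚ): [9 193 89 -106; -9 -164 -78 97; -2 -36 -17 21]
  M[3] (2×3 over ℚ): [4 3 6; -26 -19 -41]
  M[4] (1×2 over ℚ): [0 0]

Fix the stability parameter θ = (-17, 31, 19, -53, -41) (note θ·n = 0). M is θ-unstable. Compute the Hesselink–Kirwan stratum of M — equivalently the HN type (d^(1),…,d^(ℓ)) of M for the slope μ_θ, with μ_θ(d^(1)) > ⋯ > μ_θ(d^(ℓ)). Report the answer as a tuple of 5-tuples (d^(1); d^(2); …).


Via rank(M_{q-1}∘⋯∘M_p): M ≅ I[1,4]^2, I[2,2], I[2,3], I[5,5].
μ_θ-semistable layers: μ^(1)=31; μ^(2)=25; μ^(3)=-1; μ^(4)=-17; μ^(5)=-41

((0, 1, 0, 0, 0); (0, 1, 1, 0, 0); (0, 2, 2, 2, 0); (2, 0, 0, 0, 0); (0, 0, 0, 0, 1))


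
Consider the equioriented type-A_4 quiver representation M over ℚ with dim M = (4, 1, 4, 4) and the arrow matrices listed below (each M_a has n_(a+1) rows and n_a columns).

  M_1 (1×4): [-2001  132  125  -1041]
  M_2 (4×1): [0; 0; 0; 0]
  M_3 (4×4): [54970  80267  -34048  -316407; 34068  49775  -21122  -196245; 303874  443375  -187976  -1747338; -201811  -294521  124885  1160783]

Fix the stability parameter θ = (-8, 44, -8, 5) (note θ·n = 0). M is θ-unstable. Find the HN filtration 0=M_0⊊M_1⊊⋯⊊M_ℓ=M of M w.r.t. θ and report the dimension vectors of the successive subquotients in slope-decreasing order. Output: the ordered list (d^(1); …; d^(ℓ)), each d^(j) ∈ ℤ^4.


Via rank(M_{q-1}∘⋯∘M_p): M ≅ I[1,1]^3, I[1,2], I[3,4]^4.
μ_θ-semistable layers: μ^(1)=44; μ^(2)=5; μ^(3)=-8

((0, 1, 0, 0); (0, 0, 0, 4); (4, 0, 4, 0))


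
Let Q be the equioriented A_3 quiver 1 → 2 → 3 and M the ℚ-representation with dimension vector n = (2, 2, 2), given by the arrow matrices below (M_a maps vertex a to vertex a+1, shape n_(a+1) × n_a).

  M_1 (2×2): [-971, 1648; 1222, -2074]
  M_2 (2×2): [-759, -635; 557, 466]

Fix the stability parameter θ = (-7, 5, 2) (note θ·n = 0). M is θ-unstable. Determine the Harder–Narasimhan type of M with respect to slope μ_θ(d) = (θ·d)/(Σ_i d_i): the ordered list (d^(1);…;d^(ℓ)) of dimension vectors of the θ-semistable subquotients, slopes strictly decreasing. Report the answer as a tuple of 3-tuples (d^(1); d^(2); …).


Interval decomposition of M: I[1,3]^2.
HN type (ℓ=2): μ^(1)=7/2; μ^(2)=-7

((0, 2, 2); (2, 0, 0))


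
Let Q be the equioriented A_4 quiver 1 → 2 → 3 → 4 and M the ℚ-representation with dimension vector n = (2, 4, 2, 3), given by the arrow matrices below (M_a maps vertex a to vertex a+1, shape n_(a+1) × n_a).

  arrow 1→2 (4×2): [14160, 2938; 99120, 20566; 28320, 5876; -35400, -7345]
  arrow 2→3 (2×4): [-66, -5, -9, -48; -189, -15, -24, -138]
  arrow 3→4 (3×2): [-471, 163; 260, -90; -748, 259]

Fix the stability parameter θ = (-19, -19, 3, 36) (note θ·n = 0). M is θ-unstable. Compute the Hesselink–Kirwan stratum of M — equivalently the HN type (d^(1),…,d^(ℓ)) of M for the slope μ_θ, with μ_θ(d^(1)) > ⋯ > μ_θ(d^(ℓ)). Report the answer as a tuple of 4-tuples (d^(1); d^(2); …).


Via rank(M_{q-1}∘⋯∘M_p): M ≅ I[1,1], I[1,4], I[2,2]^2, I[2,4], I[4,4].
μ_θ-semistable layers: μ^(1)=36; μ^(2)=3; μ^(3)=-19

((0, 0, 0, 3); (0, 0, 2, 0); (2, 4, 0, 0))


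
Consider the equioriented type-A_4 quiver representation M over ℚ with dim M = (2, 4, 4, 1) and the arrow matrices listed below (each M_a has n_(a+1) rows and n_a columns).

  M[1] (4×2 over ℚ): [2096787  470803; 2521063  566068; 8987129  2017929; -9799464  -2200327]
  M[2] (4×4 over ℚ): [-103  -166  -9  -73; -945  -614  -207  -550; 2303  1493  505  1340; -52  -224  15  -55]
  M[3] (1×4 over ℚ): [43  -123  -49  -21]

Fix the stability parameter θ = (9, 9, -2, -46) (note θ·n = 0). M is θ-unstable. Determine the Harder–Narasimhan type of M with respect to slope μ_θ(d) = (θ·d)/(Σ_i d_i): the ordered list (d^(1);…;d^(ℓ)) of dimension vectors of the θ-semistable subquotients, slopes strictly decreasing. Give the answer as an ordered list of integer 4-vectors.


Interval decomposition of M: I[1,3], I[1,4], I[2,3]^2.
HN type (ℓ=3): μ^(1)=16/3; μ^(2)=7/2; μ^(3)=-15/2

((1, 1, 1, 0); (0, 2, 2, 0); (1, 1, 1, 1))


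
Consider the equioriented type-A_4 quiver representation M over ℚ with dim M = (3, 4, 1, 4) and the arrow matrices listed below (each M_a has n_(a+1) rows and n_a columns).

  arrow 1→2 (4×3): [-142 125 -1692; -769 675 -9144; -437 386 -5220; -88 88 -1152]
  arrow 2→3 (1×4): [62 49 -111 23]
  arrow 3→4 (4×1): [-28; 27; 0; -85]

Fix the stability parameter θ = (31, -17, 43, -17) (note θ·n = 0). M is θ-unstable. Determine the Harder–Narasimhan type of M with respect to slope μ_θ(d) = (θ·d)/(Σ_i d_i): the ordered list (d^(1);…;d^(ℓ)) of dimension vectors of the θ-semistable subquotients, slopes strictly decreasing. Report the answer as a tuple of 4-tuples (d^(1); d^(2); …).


Interval decomposition of M: I[1,1], I[1,2], I[1,4], I[2,2]^2, I[4,4]^3.
HN type (ℓ=4): μ^(1)=31; μ^(2)=13; μ^(3)=7; μ^(4)=-17

((1, 0, 0, 0); (0, 0, 1, 1); (2, 2, 0, 0); (0, 2, 0, 3))


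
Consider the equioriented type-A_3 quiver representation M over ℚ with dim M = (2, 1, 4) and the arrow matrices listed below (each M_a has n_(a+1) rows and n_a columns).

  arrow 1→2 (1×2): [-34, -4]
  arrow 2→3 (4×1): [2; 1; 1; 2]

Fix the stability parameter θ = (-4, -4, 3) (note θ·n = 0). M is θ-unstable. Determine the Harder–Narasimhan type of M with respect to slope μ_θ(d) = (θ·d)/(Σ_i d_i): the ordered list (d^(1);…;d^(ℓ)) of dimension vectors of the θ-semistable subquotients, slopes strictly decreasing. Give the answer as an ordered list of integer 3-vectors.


Interval decomposition of M: I[1,1], I[1,3], I[3,3]^3.
HN type (ℓ=2): μ^(1)=3; μ^(2)=-4

((0, 0, 4); (2, 1, 0))


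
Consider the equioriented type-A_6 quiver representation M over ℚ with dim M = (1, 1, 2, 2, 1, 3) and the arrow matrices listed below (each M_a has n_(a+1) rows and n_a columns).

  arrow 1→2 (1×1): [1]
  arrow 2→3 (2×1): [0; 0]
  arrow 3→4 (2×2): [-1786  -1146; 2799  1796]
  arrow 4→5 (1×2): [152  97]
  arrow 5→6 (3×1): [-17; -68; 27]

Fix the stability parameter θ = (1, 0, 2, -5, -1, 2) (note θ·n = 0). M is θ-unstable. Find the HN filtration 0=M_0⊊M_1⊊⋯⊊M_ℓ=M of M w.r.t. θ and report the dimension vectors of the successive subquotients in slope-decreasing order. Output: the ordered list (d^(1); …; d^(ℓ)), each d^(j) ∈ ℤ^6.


Interval decomposition of M: I[1,2], I[3,4], I[3,6], I[6,6]^2.
HN type (ℓ=4): μ^(1)=2; μ^(2)=1/2; μ^(3)=-1; μ^(4)=-3/2

((0, 0, 0, 0, 0, 3); (1, 1, 0, 0, 0, 0); (0, 0, 0, 0, 1, 0); (0, 0, 2, 2, 0, 0))


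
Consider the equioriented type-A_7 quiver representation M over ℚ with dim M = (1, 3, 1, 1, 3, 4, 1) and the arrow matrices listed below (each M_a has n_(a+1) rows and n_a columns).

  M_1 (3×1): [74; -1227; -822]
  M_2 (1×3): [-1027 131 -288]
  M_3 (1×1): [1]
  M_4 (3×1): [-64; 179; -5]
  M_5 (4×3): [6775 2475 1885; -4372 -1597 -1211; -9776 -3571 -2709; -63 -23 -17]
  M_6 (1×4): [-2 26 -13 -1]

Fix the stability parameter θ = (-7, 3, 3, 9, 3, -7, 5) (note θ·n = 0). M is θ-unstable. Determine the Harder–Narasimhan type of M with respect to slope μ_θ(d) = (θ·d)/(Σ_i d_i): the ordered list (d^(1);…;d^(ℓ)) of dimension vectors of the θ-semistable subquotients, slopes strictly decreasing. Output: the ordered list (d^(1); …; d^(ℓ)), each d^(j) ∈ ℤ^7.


Interval decomposition of M: I[1,5], I[2,2]^2, I[5,6], I[5,7], I[6,6]^2.
HN type (ℓ=5): μ^(1)=6; μ^(2)=5; μ^(3)=3; μ^(4)=-2; μ^(5)=-7

((0, 0, 0, 1, 1, 0, 0); (0, 0, 0, 0, 0, 0, 1); (0, 3, 1, 0, 0, 0, 0); (0, 0, 0, 0, 2, 2, 0); (1, 0, 0, 0, 0, 2, 0))


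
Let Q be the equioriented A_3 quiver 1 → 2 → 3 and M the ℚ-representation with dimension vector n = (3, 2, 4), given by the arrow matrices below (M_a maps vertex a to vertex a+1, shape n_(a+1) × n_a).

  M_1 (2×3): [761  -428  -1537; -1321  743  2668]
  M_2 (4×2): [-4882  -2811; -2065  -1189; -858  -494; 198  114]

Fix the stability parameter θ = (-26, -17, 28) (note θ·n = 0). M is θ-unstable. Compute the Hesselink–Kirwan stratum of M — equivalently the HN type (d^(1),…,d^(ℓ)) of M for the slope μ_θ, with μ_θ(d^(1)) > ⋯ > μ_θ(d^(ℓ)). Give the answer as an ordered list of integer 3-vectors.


Interval decomposition of M: I[1,1], I[1,3]^2, I[3,3]^2.
HN type (ℓ=3): μ^(1)=28; μ^(2)=-17; μ^(3)=-26

((0, 0, 4); (0, 2, 0); (3, 0, 0))


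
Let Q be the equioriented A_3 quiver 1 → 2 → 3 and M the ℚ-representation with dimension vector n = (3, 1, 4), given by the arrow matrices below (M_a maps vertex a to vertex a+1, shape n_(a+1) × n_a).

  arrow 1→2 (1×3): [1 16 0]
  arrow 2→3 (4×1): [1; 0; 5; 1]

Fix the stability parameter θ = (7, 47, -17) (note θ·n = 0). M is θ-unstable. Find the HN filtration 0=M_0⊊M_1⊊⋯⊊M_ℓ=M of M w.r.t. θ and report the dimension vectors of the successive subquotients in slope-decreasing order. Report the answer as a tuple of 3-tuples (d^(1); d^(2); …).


Interval decomposition of M: I[1,1]^2, I[1,3], I[3,3]^3.
HN type (ℓ=3): μ^(1)=15; μ^(2)=7; μ^(3)=-17

((0, 1, 1); (3, 0, 0); (0, 0, 3))


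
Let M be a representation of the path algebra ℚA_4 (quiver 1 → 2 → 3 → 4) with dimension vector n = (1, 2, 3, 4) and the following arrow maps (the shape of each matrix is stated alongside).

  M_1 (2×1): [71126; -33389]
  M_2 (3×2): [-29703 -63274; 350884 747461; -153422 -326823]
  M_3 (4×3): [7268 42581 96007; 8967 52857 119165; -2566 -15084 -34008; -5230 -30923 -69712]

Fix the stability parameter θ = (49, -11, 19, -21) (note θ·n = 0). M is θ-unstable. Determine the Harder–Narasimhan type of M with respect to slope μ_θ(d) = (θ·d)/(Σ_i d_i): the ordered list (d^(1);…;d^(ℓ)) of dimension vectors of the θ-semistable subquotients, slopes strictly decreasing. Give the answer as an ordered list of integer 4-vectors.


Via rank(M_{q-1}∘⋯∘M_p): M ≅ I[1,4], I[2,4], I[3,4], I[4,4].
μ_θ-semistable layers: μ^(1)=9; μ^(2)=-1; μ^(3)=-11; μ^(4)=-21

((1, 1, 1, 1); (0, 0, 2, 2); (0, 1, 0, 0); (0, 0, 0, 1))


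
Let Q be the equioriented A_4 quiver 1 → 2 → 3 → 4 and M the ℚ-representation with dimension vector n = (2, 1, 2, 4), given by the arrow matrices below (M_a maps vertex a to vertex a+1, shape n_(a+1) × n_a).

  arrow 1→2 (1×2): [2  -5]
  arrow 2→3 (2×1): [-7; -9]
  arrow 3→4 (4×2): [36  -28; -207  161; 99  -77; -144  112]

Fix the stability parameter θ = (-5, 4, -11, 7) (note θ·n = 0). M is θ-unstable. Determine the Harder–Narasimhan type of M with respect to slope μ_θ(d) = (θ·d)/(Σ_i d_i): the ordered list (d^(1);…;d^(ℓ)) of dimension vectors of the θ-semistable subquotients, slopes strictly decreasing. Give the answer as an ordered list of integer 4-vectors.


Via rank(M_{q-1}∘⋯∘M_p): M ≅ I[1,1], I[1,3], I[3,4], I[4,4]^3.
μ_θ-semistable layers: μ^(1)=7; μ^(2)=-7/2; μ^(3)=-5; μ^(4)=-11

((0, 0, 0, 4); (0, 1, 1, 0); (2, 0, 0, 0); (0, 0, 1, 0))


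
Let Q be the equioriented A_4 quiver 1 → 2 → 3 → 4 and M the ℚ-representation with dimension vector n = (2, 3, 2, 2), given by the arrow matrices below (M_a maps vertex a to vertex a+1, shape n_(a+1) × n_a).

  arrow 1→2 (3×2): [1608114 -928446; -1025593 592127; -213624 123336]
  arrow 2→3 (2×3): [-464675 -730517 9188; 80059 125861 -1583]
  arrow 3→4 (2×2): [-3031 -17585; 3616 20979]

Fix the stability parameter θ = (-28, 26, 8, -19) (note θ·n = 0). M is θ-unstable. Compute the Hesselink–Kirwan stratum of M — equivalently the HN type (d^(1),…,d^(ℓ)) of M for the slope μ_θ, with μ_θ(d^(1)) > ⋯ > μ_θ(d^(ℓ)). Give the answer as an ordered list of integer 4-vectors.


Barcode: M ≅ I[1,1], I[1,4], I[2,2], I[2,4]. HN layers by μ_θ (3 steps, strictly decreasing):
  μ^(1)=26; μ^(2)=5; μ^(3)=-28

((0, 1, 0, 0); (0, 2, 2, 2); (2, 0, 0, 0))


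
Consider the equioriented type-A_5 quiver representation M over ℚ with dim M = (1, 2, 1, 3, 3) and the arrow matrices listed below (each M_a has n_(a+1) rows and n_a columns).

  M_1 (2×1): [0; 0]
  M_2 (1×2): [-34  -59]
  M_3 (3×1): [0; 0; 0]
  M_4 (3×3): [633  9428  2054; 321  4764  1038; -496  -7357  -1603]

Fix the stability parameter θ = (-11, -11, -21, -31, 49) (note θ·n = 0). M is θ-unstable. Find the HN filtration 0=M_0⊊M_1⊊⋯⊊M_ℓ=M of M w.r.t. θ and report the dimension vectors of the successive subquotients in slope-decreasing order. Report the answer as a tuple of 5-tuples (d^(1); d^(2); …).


Interval decomposition of M: I[1,1], I[2,2], I[2,3], I[4,4], I[4,5]^2, I[5,5].
HN type (ℓ=4): μ^(1)=49; μ^(2)=-11; μ^(3)=-16; μ^(4)=-31

((0, 0, 0, 0, 3); (1, 1, 0, 0, 0); (0, 1, 1, 0, 0); (0, 0, 0, 3, 0))


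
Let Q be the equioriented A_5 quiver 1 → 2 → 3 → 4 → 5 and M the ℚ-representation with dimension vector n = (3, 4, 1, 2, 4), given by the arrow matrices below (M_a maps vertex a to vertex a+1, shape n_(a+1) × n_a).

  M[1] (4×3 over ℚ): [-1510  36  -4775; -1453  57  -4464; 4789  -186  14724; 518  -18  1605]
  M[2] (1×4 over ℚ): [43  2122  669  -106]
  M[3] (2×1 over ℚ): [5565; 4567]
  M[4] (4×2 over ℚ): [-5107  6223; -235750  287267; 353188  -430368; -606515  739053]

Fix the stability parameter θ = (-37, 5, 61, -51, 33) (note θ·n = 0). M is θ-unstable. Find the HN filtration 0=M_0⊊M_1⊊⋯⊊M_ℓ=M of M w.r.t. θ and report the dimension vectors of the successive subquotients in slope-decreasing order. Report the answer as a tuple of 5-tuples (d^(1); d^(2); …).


Via rank(M_{q-1}∘⋯∘M_p): M ≅ I[1,2]^2, I[1,5], I[2,2], I[4,5], I[5,5]^2.
μ_θ-semistable layers: μ^(1)=33; μ^(2)=5; μ^(3)=-37; μ^(4)=-51

((0, 0, 0, 0, 4); (0, 4, 1, 1, 0); (3, 0, 0, 0, 0); (0, 0, 0, 1, 0))


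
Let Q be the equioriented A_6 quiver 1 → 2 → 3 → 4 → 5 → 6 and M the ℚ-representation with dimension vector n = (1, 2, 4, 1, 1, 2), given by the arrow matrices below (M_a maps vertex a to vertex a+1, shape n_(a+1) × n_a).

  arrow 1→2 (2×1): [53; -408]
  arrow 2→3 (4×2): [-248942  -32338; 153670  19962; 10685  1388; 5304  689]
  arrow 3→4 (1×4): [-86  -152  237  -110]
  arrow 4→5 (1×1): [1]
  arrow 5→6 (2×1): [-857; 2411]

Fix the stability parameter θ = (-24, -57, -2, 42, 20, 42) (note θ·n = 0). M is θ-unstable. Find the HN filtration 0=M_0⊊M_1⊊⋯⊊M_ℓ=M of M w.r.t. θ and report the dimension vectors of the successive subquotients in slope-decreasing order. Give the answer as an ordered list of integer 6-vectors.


Via rank(M_{q-1}∘⋯∘M_p): M ≅ I[1,6], I[2,3], I[3,3]^2, I[6,6].
μ_θ-semistable layers: μ^(1)=42; μ^(2)=31; μ^(3)=-2; μ^(4)=-81/2; μ^(5)=-57

((0, 0, 0, 0, 0, 2); (0, 0, 0, 1, 1, 0); (0, 0, 4, 0, 0, 0); (1, 1, 0, 0, 0, 0); (0, 1, 0, 0, 0, 0))


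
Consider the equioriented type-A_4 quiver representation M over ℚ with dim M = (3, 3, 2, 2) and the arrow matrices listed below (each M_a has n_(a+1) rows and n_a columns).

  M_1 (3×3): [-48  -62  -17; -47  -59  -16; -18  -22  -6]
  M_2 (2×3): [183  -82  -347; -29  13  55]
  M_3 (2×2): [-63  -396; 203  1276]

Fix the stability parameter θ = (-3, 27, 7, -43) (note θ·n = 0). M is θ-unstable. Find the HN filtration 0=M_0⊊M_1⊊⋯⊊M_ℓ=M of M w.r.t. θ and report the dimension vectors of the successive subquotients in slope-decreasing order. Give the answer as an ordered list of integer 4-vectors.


Interval decomposition of M: I[1,2], I[1,3], I[1,4], I[4,4].
HN type (ℓ=4): μ^(1)=27; μ^(2)=17; μ^(3)=-3; μ^(4)=-43

((0, 1, 0, 0); (0, 1, 1, 0); (3, 1, 1, 1); (0, 0, 0, 1))


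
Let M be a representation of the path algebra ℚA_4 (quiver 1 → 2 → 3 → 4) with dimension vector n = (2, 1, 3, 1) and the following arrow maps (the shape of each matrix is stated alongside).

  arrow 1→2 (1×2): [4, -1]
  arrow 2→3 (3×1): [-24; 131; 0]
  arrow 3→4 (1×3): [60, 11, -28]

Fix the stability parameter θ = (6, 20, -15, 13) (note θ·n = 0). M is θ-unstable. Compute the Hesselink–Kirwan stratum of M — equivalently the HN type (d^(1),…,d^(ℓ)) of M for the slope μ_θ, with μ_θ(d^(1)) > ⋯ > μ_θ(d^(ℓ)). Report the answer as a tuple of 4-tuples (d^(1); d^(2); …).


Interval decomposition of M: I[1,1], I[1,4], I[3,3]^2.
HN type (ℓ=4): μ^(1)=13; μ^(2)=6; μ^(3)=11/3; μ^(4)=-15

((0, 0, 0, 1); (1, 0, 0, 0); (1, 1, 1, 0); (0, 0, 2, 0))


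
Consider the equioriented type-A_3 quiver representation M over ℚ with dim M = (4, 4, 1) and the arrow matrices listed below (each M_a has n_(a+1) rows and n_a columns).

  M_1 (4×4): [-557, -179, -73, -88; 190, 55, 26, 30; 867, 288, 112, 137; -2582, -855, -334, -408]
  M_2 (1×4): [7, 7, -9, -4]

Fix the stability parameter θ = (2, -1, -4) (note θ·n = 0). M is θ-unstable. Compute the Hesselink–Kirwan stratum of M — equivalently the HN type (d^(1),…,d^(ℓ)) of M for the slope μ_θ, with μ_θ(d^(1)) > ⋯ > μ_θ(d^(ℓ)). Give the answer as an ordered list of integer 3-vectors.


Barcode: M ≅ I[1,2]^3, I[1,3]. HN layers by μ_θ (2 steps, strictly decreasing):
  μ^(1)=1/2; μ^(2)=-1

((3, 3, 0); (1, 1, 1))


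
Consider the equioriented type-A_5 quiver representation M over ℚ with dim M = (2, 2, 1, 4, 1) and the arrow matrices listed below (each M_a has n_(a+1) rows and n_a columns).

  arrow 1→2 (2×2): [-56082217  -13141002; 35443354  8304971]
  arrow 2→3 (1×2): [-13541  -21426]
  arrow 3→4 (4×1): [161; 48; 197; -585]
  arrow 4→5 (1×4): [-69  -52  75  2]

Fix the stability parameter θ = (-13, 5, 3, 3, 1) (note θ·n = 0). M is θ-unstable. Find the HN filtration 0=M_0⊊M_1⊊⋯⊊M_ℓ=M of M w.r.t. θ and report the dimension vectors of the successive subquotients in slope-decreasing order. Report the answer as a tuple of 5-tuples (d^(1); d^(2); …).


Via rank(M_{q-1}∘⋯∘M_p): M ≅ I[1,2], I[1,4], I[4,4]^2, I[4,5].
μ_θ-semistable layers: μ^(1)=5; μ^(2)=11/3; μ^(3)=3; μ^(4)=2; μ^(5)=-13

((0, 1, 0, 0, 0); (0, 1, 1, 1, 0); (0, 0, 0, 2, 0); (0, 0, 0, 1, 1); (2, 0, 0, 0, 0))


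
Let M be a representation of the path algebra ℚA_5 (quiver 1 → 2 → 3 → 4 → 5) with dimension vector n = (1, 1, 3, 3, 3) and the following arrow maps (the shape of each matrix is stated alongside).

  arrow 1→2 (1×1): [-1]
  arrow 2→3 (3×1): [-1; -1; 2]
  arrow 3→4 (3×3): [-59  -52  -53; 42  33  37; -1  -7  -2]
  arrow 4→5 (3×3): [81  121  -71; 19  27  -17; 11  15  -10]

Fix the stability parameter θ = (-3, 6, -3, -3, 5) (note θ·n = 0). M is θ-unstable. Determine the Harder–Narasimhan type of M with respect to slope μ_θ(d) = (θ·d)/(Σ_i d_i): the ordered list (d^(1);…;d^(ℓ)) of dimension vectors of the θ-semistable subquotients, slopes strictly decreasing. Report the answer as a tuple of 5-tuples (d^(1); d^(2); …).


Interval decomposition of M: I[1,4], I[3,5]^2, I[5,5].
HN type (ℓ=3): μ^(1)=5; μ^(2)=0; μ^(3)=-3

((0, 0, 0, 0, 3); (0, 1, 1, 1, 0); (1, 0, 2, 2, 0))


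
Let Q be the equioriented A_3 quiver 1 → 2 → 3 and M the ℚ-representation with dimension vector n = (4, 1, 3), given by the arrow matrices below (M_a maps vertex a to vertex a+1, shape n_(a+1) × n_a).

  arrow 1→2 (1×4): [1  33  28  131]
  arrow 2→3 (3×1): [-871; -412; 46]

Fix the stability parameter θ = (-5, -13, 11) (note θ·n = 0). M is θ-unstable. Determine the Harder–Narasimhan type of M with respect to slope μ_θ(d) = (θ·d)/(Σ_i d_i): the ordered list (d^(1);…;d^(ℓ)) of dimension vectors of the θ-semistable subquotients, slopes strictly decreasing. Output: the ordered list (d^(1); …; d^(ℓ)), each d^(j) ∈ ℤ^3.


Interval decomposition of M: I[1,1]^3, I[1,3], I[3,3]^2.
HN type (ℓ=3): μ^(1)=11; μ^(2)=-5; μ^(3)=-9

((0, 0, 3); (3, 0, 0); (1, 1, 0))


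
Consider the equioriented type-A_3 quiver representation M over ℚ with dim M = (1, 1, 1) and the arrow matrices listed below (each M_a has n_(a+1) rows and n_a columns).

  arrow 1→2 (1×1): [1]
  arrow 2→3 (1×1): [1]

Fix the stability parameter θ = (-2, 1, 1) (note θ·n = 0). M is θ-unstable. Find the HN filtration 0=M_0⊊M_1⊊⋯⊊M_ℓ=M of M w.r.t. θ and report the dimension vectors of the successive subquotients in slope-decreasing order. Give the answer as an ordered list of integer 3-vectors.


Interval decomposition of M: I[1,3].
HN type (ℓ=2): μ^(1)=1; μ^(2)=-2

((0, 1, 1); (1, 0, 0))


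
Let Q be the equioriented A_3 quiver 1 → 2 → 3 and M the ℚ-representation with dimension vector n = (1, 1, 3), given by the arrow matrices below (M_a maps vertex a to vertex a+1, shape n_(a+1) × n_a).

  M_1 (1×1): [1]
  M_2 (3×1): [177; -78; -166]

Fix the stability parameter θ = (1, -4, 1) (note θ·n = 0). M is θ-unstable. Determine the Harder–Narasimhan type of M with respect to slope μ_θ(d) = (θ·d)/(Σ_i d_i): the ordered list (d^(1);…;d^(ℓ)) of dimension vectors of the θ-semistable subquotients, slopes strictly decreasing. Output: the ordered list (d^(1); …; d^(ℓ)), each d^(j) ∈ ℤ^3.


Interval decomposition of M: I[1,3], I[3,3]^2.
HN type (ℓ=2): μ^(1)=1; μ^(2)=-3/2

((0, 0, 3); (1, 1, 0))


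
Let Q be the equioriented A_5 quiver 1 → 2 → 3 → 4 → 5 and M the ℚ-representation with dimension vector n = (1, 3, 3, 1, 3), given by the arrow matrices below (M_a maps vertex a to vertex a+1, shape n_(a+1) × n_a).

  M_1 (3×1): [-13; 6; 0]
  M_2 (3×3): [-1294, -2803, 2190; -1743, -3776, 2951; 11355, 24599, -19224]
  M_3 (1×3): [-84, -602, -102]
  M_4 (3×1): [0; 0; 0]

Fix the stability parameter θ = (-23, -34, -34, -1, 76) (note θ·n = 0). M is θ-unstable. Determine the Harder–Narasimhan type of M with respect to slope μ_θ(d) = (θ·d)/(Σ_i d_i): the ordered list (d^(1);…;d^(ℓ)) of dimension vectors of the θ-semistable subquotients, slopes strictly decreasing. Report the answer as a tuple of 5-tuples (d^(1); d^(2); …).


Interval decomposition of M: I[1,3], I[2,3], I[2,4], I[5,5]^3.
HN type (ℓ=4): μ^(1)=76; μ^(2)=-1; μ^(3)=-91/3; μ^(4)=-34

((0, 0, 0, 0, 3); (0, 0, 0, 1, 0); (1, 1, 1, 0, 0); (0, 2, 2, 0, 0))


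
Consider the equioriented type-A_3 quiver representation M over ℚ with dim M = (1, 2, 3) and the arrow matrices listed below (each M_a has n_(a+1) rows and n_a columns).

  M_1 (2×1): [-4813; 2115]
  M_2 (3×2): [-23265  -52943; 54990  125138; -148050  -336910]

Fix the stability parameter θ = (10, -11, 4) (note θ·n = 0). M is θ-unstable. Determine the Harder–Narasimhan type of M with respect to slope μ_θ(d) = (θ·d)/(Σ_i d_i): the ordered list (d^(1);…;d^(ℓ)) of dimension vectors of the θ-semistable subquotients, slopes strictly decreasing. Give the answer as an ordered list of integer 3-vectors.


Via rank(M_{q-1}∘⋯∘M_p): M ≅ I[1,2], I[2,3], I[3,3]^2.
μ_θ-semistable layers: μ^(1)=4; μ^(2)=-1/2; μ^(3)=-11

((0, 0, 3); (1, 1, 0); (0, 1, 0))


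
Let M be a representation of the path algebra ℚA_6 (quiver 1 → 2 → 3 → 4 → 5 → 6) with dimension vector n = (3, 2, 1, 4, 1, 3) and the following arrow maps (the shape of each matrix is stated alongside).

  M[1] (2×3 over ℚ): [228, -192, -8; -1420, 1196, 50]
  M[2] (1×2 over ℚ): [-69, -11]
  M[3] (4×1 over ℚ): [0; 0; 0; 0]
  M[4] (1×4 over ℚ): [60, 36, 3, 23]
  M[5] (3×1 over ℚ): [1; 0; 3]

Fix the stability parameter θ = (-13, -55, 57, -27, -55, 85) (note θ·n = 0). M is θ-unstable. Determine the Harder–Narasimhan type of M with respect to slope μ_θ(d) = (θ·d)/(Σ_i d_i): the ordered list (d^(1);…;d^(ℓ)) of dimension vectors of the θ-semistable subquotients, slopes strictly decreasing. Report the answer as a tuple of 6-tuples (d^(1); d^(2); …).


Barcode: M ≅ I[1,1], I[1,2], I[1,3], I[4,4]^3, I[4,6], I[6,6]^2. HN layers by μ_θ (6 steps, strictly decreasing):
  μ^(1)=85; μ^(2)=57; μ^(3)=-13; μ^(4)=-27; μ^(5)=-34; μ^(6)=-41

((0, 0, 0, 0, 0, 3); (0, 0, 1, 0, 0, 0); (1, 0, 0, 0, 0, 0); (0, 0, 0, 3, 0, 0); (2, 2, 0, 0, 0, 0); (0, 0, 0, 1, 1, 0))


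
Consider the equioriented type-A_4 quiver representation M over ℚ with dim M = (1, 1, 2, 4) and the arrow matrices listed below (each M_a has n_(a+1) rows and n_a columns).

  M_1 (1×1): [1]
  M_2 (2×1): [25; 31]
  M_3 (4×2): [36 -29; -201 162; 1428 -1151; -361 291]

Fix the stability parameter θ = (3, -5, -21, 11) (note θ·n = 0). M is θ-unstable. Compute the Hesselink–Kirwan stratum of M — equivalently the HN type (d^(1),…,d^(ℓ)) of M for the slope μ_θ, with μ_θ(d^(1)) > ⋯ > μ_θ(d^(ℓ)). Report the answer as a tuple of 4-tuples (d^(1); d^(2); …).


Barcode: M ≅ I[1,4], I[3,4], I[4,4]^2. HN layers by μ_θ (3 steps, strictly decreasing):
  μ^(1)=11; μ^(2)=-23/3; μ^(3)=-21

((0, 0, 0, 4); (1, 1, 1, 0); (0, 0, 1, 0))


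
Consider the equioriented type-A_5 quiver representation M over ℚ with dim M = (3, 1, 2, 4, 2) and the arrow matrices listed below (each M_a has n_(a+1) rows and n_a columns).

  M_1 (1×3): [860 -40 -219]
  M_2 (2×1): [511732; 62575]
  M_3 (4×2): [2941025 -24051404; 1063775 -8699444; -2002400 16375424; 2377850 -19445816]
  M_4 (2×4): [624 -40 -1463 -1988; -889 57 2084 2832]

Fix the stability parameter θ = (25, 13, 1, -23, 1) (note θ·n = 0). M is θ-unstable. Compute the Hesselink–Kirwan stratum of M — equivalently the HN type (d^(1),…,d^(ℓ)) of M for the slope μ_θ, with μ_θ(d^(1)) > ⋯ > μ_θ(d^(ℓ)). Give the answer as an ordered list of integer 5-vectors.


Barcode: M ≅ I[1,1]^2, I[1,3], I[3,5], I[4,4]^2, I[4,5]. HN layers by μ_θ (5 steps, strictly decreasing):
  μ^(1)=25; μ^(2)=13; μ^(3)=1; μ^(4)=-11; μ^(5)=-23

((2, 0, 0, 0, 0); (1, 1, 1, 0, 0); (0, 0, 0, 0, 2); (0, 0, 1, 1, 0); (0, 0, 0, 3, 0))


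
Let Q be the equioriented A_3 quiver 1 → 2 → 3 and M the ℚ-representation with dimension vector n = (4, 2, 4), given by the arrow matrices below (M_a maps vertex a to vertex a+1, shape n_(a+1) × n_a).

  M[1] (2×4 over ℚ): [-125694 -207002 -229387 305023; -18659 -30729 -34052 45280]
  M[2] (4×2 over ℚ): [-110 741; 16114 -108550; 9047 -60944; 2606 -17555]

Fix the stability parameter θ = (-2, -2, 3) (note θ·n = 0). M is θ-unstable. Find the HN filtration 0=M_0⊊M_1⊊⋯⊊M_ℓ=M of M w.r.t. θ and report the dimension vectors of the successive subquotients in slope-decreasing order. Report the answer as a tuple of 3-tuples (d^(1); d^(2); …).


Barcode: M ≅ I[1,1]^2, I[1,3]^2, I[3,3]^2. HN layers by μ_θ (2 steps, strictly decreasing):
  μ^(1)=3; μ^(2)=-2

((0, 0, 4); (4, 2, 0))


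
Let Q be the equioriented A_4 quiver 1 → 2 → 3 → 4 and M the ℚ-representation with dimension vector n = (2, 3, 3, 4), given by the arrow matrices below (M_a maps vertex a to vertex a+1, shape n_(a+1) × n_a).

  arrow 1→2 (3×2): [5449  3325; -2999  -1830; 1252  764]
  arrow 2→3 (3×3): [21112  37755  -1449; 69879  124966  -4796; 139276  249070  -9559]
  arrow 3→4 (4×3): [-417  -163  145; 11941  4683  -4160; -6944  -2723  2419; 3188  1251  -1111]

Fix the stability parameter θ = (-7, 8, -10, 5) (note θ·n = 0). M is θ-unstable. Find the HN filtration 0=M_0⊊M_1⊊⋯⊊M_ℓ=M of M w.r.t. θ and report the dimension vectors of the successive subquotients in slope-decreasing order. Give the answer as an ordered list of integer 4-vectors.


Via rank(M_{q-1}∘⋯∘M_p): M ≅ I[1,4]^2, I[2,4], I[4,4].
μ_θ-semistable layers: μ^(1)=5; μ^(2)=-1; μ^(3)=-7

((0, 0, 0, 4); (0, 3, 3, 0); (2, 0, 0, 0))


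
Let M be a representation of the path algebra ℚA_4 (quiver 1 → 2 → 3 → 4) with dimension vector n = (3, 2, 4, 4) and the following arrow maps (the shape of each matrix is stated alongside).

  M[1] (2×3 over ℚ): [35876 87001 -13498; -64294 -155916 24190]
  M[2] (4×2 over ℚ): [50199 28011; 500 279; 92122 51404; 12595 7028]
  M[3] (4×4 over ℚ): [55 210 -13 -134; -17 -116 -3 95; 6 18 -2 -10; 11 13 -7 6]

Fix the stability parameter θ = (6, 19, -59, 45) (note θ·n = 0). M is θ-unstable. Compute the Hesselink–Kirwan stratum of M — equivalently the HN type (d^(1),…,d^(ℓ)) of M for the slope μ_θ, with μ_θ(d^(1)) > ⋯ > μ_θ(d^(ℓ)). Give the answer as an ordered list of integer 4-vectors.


Interval decomposition of M: I[1,1], I[1,4]^2, I[3,3], I[3,4], I[4,4].
HN type (ℓ=4): μ^(1)=45; μ^(2)=6; μ^(3)=-34/3; μ^(4)=-59

((0, 0, 0, 4); (1, 0, 0, 0); (2, 2, 2, 0); (0, 0, 2, 0))


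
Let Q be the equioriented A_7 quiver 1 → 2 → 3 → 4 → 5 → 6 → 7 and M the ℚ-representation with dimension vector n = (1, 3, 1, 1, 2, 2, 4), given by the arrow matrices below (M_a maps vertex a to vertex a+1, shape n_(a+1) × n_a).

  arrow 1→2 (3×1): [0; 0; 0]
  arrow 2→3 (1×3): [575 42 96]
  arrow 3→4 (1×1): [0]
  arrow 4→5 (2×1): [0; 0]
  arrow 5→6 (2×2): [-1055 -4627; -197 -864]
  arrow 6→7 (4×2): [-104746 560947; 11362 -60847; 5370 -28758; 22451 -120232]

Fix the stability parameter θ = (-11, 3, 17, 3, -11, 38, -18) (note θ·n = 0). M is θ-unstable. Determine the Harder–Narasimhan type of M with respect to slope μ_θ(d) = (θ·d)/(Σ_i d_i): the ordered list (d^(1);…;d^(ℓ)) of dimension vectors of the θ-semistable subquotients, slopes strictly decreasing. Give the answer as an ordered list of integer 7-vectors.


Via rank(M_{q-1}∘⋯∘M_p): M ≅ I[1,1], I[2,2]^2, I[2,3], I[4,4], I[5,7]^2, I[7,7]^2.
μ_θ-semistable layers: μ^(1)=17; μ^(2)=10; μ^(3)=3; μ^(4)=-11; μ^(5)=-18

((0, 0, 1, 0, 0, 0, 0); (0, 0, 0, 0, 0, 2, 2); (0, 3, 0, 1, 0, 0, 0); (1, 0, 0, 0, 2, 0, 0); (0, 0, 0, 0, 0, 0, 2))


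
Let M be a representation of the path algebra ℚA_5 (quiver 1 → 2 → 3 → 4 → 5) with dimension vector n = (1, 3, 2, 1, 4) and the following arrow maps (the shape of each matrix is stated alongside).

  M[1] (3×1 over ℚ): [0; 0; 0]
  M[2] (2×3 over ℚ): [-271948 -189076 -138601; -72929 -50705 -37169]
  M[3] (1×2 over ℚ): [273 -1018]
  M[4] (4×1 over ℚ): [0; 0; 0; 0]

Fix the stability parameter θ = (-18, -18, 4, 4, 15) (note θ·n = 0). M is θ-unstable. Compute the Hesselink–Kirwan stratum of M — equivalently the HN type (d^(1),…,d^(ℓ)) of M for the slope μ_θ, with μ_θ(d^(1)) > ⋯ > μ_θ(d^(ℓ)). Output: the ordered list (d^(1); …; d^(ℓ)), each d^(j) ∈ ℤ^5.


Via rank(M_{q-1}∘⋯∘M_p): M ≅ I[1,1], I[2,2], I[2,3], I[2,4], I[5,5]^4.
μ_θ-semistable layers: μ^(1)=15; μ^(2)=4; μ^(3)=-18

((0, 0, 0, 0, 4); (0, 0, 2, 1, 0); (1, 3, 0, 0, 0))


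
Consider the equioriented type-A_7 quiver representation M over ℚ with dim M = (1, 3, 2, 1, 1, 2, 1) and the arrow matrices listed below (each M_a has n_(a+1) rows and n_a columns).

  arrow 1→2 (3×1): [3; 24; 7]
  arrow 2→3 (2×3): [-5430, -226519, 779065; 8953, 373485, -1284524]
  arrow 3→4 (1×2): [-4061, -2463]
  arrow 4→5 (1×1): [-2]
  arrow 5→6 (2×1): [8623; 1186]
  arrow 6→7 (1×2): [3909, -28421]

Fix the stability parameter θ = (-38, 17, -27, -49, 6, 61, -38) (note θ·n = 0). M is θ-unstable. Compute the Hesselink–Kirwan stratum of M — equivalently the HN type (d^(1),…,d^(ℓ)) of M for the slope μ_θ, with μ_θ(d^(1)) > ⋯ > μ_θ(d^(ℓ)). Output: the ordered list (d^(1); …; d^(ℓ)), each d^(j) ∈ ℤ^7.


Via rank(M_{q-1}∘⋯∘M_p): M ≅ I[1,7], I[2,2], I[2,3], I[6,6].
μ_θ-semistable layers: μ^(1)=61; μ^(2)=17; μ^(3)=23/2; μ^(4)=6; μ^(5)=-5; μ^(6)=-59/3; μ^(7)=-38

((0, 0, 0, 0, 0, 1, 0); (0, 1, 0, 0, 0, 0, 0); (0, 0, 0, 0, 0, 1, 1); (0, 0, 0, 0, 1, 0, 0); (0, 1, 1, 0, 0, 0, 0); (0, 1, 1, 1, 0, 0, 0); (1, 0, 0, 0, 0, 0, 0))


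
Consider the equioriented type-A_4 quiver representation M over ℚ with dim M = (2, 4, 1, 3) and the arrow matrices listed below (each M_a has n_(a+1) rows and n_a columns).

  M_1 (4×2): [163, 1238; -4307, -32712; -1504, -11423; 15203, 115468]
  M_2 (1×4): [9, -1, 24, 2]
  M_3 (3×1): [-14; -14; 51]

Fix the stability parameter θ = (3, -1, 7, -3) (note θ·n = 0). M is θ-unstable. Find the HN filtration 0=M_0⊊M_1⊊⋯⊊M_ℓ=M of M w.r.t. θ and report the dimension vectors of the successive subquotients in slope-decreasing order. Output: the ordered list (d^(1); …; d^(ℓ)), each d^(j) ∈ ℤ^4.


Barcode: M ≅ I[1,2], I[1,4], I[2,2]^2, I[4,4]^2. HN layers by μ_θ (4 steps, strictly decreasing):
  μ^(1)=2; μ^(2)=1; μ^(3)=-1; μ^(4)=-3

((0, 0, 1, 1); (2, 2, 0, 0); (0, 2, 0, 0); (0, 0, 0, 2))


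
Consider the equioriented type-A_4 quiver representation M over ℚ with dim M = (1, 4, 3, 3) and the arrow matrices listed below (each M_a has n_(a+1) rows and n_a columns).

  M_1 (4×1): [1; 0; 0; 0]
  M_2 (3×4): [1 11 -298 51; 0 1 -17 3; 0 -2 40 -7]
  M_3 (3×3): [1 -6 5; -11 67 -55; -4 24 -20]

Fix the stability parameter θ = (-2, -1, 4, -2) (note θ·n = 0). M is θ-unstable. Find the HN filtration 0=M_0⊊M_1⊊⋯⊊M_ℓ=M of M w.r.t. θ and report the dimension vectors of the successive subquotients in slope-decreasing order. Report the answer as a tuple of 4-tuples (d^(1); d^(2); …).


Barcode: M ≅ I[1,4], I[2,2], I[2,3], I[2,4], I[4,4]. HN layers by μ_θ (4 steps, strictly decreasing):
  μ^(1)=4; μ^(2)=1; μ^(3)=-1; μ^(4)=-2

((0, 0, 1, 0); (0, 0, 2, 2); (0, 4, 0, 0); (1, 0, 0, 1))


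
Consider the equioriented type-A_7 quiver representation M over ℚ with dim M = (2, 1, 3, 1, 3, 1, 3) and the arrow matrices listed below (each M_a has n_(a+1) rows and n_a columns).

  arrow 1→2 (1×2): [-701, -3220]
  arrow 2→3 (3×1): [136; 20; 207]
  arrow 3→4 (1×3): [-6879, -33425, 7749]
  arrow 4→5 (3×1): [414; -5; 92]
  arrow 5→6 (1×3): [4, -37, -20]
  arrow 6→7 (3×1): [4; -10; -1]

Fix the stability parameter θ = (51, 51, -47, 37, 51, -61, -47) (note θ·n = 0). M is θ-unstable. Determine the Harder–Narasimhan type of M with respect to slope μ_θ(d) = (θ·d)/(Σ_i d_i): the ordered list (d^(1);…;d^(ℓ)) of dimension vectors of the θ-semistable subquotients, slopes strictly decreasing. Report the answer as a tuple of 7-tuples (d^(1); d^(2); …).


Barcode: M ≅ I[1,1], I[1,7], I[3,3]^2, I[5,5]^2, I[7,7]^2. HN layers by μ_θ (3 steps, strictly decreasing):
  μ^(1)=51; μ^(2)=5; μ^(3)=-47

((1, 0, 0, 0, 2, 0, 0); (1, 1, 1, 1, 1, 1, 1); (0, 0, 2, 0, 0, 0, 2))
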